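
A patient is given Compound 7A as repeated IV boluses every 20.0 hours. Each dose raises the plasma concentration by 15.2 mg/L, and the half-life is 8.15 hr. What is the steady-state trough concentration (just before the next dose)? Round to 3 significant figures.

k = ln 2 / 8.15 = 0.08505 hr⁻¹
Fraction remaining after one interval: e^(−kτ) = e^(−0.08505 × 20.0) = 0.1825
R = 1 / (1 − 0.1825) = 1.223
Css,max = 15.2 × 1.223 = 18.59 mg/L
Css,min = Css,max × e^(−kτ) = 18.59 × 0.1825 ≈ 3.39 mg/L

3.39 mg/L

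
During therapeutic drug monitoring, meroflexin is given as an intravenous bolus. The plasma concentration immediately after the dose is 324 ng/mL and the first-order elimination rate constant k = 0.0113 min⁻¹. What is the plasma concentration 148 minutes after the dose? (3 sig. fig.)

60.8 ng/mL

C(t) = C₀ e^(−kt) = 324 × e^(−0.01130 × 148) = 324 × e^(−1.672) = 324 × 0.1878 ≈ 60.8 ng/mL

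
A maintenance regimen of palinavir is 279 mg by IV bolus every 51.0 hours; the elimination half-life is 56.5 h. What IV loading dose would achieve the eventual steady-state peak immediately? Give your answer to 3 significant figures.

600 mg

k = ln 2 / 56.5 = 0.01227 h⁻¹
Accumulation ratio R = 1 / (1 − e^(−kτ)) = 1 / (1 − e^(−0.01227×51.0)) = 1 / (1 − 0.5349) = 2.150
Loading dose = maintenance dose × R = 279 × 2.150 ≈ 600 mg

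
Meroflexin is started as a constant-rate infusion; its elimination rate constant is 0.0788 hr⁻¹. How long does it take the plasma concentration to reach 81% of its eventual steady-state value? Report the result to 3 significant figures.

f = 1 − e^(−kt)  ⇒  t = −ln(1 − f) / k
t = −ln(1 − 0.81) / 0.07880 = 1.661 / 0.07880 ≈ 21.1 hours

21.1 hours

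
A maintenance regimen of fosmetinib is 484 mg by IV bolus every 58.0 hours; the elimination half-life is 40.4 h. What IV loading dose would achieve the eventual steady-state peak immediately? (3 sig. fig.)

768 mg

k = ln 2 / 40.4 = 0.01716 h⁻¹
Accumulation ratio R = 1 / (1 − e^(−kτ)) = 1 / (1 − e^(−0.01716×58.0)) = 1 / (1 − 0.3697) = 1.587
Loading dose = maintenance dose × R = 484 × 1.587 ≈ 768 mg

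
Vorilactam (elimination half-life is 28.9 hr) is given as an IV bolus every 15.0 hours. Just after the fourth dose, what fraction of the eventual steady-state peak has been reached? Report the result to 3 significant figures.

k = ln 2 / 28.9 = 0.02398 hr⁻¹
f_n = 1 − e^(−nkτ) = 1 − e^(−4 × 0.02398 × 15.0) = 1 − e^(−1.439) = 1 − 0.2372 ≈ 0.763

0.763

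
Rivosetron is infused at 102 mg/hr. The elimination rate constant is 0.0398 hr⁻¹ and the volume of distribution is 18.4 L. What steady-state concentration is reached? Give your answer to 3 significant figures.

139 mg/L

CL = k · V = 0.0398 × 18.4 = 0.7323 L/hr
Css = rate / CL = 102 / 0.7323 ≈ 139 mg/L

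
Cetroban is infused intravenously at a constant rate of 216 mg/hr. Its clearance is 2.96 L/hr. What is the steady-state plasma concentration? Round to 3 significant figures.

Css = infusion rate / CL = 216 / 2.96 ≈ 73.0 mg/L

73.0 mg/L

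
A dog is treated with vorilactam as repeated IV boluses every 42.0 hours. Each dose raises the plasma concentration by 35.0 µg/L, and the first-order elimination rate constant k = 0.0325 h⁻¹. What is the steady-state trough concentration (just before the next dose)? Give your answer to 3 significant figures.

Fraction remaining after one interval: e^(−kτ) = e^(−0.03250 × 42.0) = 0.2554
R = 1 / (1 − 0.2554) = 1.343
Css,max = 35.0 × 1.343 = 47.00 µg/L
Css,min = Css,max × e^(−kτ) = 47.00 × 0.2554 ≈ 12.0 µg/L

12.0 µg/L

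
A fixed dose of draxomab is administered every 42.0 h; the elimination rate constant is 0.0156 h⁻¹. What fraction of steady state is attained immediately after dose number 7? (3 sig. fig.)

0.990

f_n = 1 − e^(−nkτ) = 1 − e^(−7 × 0.01560 × 42.0) = 1 − e^(−4.586) = 1 − 0.01019 ≈ 0.990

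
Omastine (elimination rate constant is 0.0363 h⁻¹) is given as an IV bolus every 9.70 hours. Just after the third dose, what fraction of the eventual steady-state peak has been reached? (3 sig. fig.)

0.652

f_n = 1 − e^(−nkτ) = 1 − e^(−3 × 0.03630 × 9.70) = 1 − e^(−1.056) = 1 − 0.3477 ≈ 0.652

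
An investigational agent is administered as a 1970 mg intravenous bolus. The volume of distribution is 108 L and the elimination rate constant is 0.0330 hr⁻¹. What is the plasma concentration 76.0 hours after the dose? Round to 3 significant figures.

C₀ = dose / V = 1970 / 108 = 18.24 mg/L
C(t) = C₀ e^(−kt) = 18.24 × e^(−0.03300 × 76.0) = 18.24 × e^(−2.508) = 18.24 × 0.08143 ≈ 1.49 mg/L

1.49 mg/L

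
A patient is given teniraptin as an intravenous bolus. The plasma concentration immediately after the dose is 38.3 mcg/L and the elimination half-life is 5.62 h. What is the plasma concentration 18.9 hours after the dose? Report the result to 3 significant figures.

k = ln 2 / 5.62 = 0.1233 h⁻¹
C(t) = C₀ e^(−kt) = 38.3 × e^(−0.1233 × 18.9) = 38.3 × e^(−2.331) = 38.3 × 0.09719 ≈ 3.72 mcg/L

3.72 mcg/L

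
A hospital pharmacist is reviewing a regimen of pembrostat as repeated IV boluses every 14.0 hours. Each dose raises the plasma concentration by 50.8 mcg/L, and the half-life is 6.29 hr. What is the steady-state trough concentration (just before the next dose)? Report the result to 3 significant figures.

k = ln 2 / 6.29 = 0.1102 hr⁻¹
Fraction remaining after one interval: e^(−kτ) = e^(−0.1102 × 14.0) = 0.2138
R = 1 / (1 − 0.2138) = 1.272
Css,max = 50.8 × 1.272 = 64.61 mcg/L
Css,min = Css,max × e^(−kτ) = 64.61 × 0.2138 ≈ 13.8 mcg/L

13.8 mcg/L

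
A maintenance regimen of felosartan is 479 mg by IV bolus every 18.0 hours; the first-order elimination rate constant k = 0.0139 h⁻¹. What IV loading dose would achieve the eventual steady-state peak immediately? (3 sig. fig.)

Accumulation ratio R = 1 / (1 − e^(−kτ)) = 1 / (1 − e^(−0.01390×18.0)) = 1 / (1 − 0.7786) = 4.518
Loading dose = maintenance dose × R = 479 × 4.518 ≈ 2160 mg

2160 mg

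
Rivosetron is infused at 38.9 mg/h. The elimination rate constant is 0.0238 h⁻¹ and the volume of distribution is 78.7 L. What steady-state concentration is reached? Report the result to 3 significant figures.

20.8 mg/L

CL = k · V = 0.0238 × 78.7 = 1.873 L/h
Css = rate / CL = 38.9 / 1.873 ≈ 20.8 mg/L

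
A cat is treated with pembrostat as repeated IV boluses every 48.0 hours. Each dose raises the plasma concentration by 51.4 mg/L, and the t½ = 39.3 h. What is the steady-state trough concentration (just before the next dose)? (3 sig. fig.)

38.6 mg/L

k = ln 2 / 39.3 = 0.01764 h⁻¹
Fraction remaining after one interval: e^(−kτ) = e^(−0.01764 × 48.0) = 0.4289
R = 1 / (1 − 0.4289) = 1.751
Css,max = 51.4 × 1.751 = 90.00 mg/L
Css,min = Css,max × e^(−kτ) = 90.00 × 0.4289 ≈ 38.6 mg/L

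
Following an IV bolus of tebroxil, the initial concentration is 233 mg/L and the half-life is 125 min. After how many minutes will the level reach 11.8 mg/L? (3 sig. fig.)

k = ln 2 / 125 = 0.005545 min⁻¹
C(t) = C₀ e^(−kt)  ⇒  t = ln(C₀/C) / k
t = ln(233/11.8) / 0.005545 = 2.983 / 0.005545 ≈ 538 minutes

538 minutes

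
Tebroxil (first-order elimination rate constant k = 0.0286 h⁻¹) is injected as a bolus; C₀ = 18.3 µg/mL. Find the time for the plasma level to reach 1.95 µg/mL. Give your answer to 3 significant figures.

78.3 hours

C(t) = C₀ e^(−kt)  ⇒  t = ln(C₀/C) / k
t = ln(18.3/1.95) / 0.02860 = 2.239 / 0.02860 ≈ 78.3 hours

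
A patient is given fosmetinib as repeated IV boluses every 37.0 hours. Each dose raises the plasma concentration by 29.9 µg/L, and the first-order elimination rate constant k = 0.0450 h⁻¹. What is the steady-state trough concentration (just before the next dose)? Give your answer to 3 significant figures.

6.98 µg/L

Fraction remaining after one interval: e^(−kτ) = e^(−0.04500 × 37.0) = 0.1892
R = 1 / (1 − 0.1892) = 1.233
Css,max = 29.9 × 1.233 = 36.88 µg/L
Css,min = Css,max × e^(−kτ) = 36.88 × 0.1892 ≈ 6.98 µg/L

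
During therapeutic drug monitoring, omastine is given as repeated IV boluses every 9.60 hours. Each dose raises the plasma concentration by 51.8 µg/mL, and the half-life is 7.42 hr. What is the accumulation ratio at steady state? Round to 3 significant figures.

k = ln 2 / 7.42 = 0.09342 hr⁻¹
Fraction remaining after one interval: e^(−kτ) = e^(−0.09342 × 9.60) = 0.4079
R = 1 / (1 − 0.4079) = 1 / 0.5921 ≈ 1.69

1.69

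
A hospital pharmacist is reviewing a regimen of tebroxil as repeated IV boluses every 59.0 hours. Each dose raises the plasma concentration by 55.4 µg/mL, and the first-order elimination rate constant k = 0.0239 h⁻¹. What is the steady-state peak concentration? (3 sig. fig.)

73.3 µg/mL

Fraction remaining after one interval: e^(−kτ) = e^(−0.02390 × 59.0) = 0.2441
R = 1 / (1 − 0.2441) = 1.323
Css,max = 55.4 × 1.323 ≈ 73.3 µg/mL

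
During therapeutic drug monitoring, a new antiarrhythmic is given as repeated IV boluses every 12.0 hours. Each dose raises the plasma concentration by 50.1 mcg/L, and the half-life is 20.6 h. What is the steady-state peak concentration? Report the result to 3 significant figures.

151 mcg/L

k = ln 2 / 20.6 = 0.03365 h⁻¹
Fraction remaining after one interval: e^(−kτ) = e^(−0.03365 × 12.0) = 0.6678
R = 1 / (1 − 0.6678) = 3.010
Css,max = 50.1 × 3.010 ≈ 151 mcg/L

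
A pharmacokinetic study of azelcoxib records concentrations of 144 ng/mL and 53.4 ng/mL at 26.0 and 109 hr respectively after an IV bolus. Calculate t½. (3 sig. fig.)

k = ln(C₁/C₂) / (t₂ − t₁) = ln(144/53.4) / (109 − 26.0)
  = 0.9920 / 83.00 = 0.01195 hr⁻¹
t½ = ln 2 / k = ln 2 / 0.01195 ≈ 58.0 hours

58.0 hours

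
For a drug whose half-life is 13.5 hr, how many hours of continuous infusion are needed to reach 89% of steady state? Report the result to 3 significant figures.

k = ln 2 / 13.5 = 0.05134 hr⁻¹
f = 1 − e^(−kt)  ⇒  t = −ln(1 − f) / k
t = −ln(1 − 0.89) / 0.05134 = 2.207 / 0.05134 ≈ 43.0 hours

43.0 hours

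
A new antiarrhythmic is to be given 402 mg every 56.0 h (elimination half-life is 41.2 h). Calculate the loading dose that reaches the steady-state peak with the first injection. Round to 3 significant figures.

k = ln 2 / 41.2 = 0.01682 h⁻¹
Accumulation ratio R = 1 / (1 − e^(−kτ)) = 1 / (1 − e^(−0.01682×56.0)) = 1 / (1 − 0.3898) = 1.639
Loading dose = maintenance dose × R = 402 × 1.639 ≈ 659 mg

659 mg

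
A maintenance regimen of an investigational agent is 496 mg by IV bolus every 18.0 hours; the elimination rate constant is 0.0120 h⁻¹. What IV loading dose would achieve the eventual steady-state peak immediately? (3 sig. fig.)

Accumulation ratio R = 1 / (1 − e^(−kτ)) = 1 / (1 − e^(−0.01200×18.0)) = 1 / (1 − 0.8057) = 5.148
Loading dose = maintenance dose × R = 496 × 5.148 ≈ 2550 mg

2550 mg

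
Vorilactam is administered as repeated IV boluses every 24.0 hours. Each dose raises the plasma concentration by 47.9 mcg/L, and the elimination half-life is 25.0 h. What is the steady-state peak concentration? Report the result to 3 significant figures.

98.6 mcg/L

k = ln 2 / 25.0 = 0.02773 h⁻¹
Fraction remaining after one interval: e^(−kτ) = e^(−0.02773 × 24.0) = 0.5141
R = 1 / (1 − 0.5141) = 2.058
Css,max = 47.9 × 2.058 ≈ 98.6 mcg/L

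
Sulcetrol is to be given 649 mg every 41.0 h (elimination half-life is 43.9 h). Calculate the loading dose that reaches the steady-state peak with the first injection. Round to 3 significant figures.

k = ln 2 / 43.9 = 0.01579 h⁻¹
Accumulation ratio R = 1 / (1 − e^(−kτ)) = 1 / (1 − e^(−0.01579×41.0)) = 1 / (1 − 0.5234) = 2.098
Loading dose = maintenance dose × R = 649 × 2.098 ≈ 1360 mg

1360 mg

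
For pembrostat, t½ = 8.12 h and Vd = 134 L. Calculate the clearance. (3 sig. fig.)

k = ln 2 / t½ = ln 2 / 8.12 = 0.08536 h⁻¹
CL = k · V = 0.08536 × 134 ≈ 11.4 L/h

11.4 L/h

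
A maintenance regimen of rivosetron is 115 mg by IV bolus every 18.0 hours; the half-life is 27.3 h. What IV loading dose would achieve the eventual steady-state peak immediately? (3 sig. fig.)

k = ln 2 / 27.3 = 0.02539 h⁻¹
Accumulation ratio R = 1 / (1 − e^(−kτ)) = 1 / (1 − e^(−0.02539×18.0)) = 1 / (1 − 0.6332) = 2.726
Loading dose = maintenance dose × R = 115 × 2.726 ≈ 313 mg

313 mg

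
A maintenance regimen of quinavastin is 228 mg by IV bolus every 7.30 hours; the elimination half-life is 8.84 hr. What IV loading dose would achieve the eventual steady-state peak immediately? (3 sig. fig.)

k = ln 2 / 8.84 = 0.07841 hr⁻¹
Accumulation ratio R = 1 / (1 − e^(−kτ)) = 1 / (1 − e^(−0.07841×7.30)) = 1 / (1 − 0.5642) = 2.294
Loading dose = maintenance dose × R = 228 × 2.294 ≈ 523 mg

523 mg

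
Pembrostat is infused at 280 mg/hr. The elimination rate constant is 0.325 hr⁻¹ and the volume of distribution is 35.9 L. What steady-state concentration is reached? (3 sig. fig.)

24.0 µg/mL

CL = k · V = 0.325 × 35.9 = 11.67 L/hr
Css = rate / CL = 280 / 11.67 ≈ 24.0 µg/mL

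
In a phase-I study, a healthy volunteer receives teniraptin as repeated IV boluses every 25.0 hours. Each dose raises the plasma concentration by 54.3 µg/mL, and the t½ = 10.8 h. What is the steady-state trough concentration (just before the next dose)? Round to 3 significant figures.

k = ln 2 / 10.8 = 0.06418 h⁻¹
Fraction remaining after one interval: e^(−kτ) = e^(−0.06418 × 25.0) = 0.2010
R = 1 / (1 − 0.2010) = 1.252
Css,max = 54.3 × 1.252 = 67.96 µg/mL
Css,min = Css,max × e^(−kτ) = 67.96 × 0.2010 ≈ 13.7 µg/mL

13.7 µg/mL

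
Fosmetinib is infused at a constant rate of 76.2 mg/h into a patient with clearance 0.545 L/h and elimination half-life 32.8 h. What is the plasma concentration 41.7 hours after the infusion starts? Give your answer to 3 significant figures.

Css = rate / CL = 76.2 / 0.545 = 139.8 mg/L
k = ln 2 / 32.8 = 0.02113 h⁻¹
C(t) = Css (1 − e^(−kt)) = 139.8 × (1 − e^(−0.8812)) = 139.8 × 0.5857 ≈ 81.9 mg/L

81.9 mg/L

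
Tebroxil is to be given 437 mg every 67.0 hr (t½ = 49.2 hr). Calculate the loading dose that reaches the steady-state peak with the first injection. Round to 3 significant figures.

k = ln 2 / 49.2 = 0.01409 hr⁻¹
Accumulation ratio R = 1 / (1 − e^(−kτ)) = 1 / (1 − e^(−0.01409×67.0)) = 1 / (1 − 0.3891) = 1.637
Loading dose = maintenance dose × R = 437 × 1.637 ≈ 715 mg

715 mg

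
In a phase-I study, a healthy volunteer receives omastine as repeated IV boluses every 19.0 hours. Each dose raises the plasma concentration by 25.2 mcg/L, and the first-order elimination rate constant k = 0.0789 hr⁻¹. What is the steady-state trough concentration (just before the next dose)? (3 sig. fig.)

7.25 mcg/L

Fraction remaining after one interval: e^(−kτ) = e^(−0.07890 × 19.0) = 0.2233
R = 1 / (1 − 0.2233) = 1.288
Css,max = 25.2 × 1.288 = 32.45 mcg/L
Css,min = Css,max × e^(−kτ) = 32.45 × 0.2233 ≈ 7.25 mcg/L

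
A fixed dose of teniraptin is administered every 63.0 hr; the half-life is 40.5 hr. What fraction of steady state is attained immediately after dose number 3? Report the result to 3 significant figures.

0.961

k = ln 2 / 40.5 = 0.01711 hr⁻¹
f_n = 1 − e^(−nkτ) = 1 − e^(−3 × 0.01711 × 63.0) = 1 − e^(−3.235) = 1 − 0.03937 ≈ 0.961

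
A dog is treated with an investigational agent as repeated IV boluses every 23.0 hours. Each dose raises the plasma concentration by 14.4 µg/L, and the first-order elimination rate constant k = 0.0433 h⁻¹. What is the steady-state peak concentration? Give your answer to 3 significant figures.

Fraction remaining after one interval: e^(−kτ) = e^(−0.04330 × 23.0) = 0.3694
R = 1 / (1 − 0.3694) = 1.586
Css,max = 14.4 × 1.586 ≈ 22.8 µg/L

22.8 µg/L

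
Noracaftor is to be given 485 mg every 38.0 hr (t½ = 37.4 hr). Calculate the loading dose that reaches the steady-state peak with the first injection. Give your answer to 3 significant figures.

k = ln 2 / 37.4 = 0.01853 hr⁻¹
Accumulation ratio R = 1 / (1 − e^(−kτ)) = 1 / (1 − e^(−0.01853×38.0)) = 1 / (1 − 0.4945) = 1.978
Loading dose = maintenance dose × R = 485 × 1.978 ≈ 959 mg

959 mg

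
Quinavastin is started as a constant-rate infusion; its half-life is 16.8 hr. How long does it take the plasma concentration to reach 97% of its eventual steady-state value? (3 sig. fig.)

85.0 hours

k = ln 2 / 16.8 = 0.04126 hr⁻¹
f = 1 − e^(−kt)  ⇒  t = −ln(1 − f) / k
t = −ln(1 − 0.97) / 0.04126 = 3.507 / 0.04126 ≈ 85.0 hours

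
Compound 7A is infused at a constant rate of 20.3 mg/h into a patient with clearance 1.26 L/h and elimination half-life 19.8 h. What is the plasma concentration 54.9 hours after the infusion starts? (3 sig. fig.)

Css = rate / CL = 20.3 / 1.26 = 16.11 µg/mL
k = ln 2 / 19.8 = 0.03501 h⁻¹
C(t) = Css (1 − e^(−kt)) = 16.11 × (1 − e^(−1.922)) = 16.11 × 0.8537 ≈ 13.8 µg/mL

13.8 µg/mL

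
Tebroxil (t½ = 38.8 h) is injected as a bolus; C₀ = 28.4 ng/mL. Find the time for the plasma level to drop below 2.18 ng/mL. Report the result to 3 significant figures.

144 hours

k = ln 2 / 38.8 = 0.01786 h⁻¹
C(t) = C₀ e^(−kt)  ⇒  t = ln(C₀/C) / k
t = ln(28.4/2.18) / 0.01786 = 2.567 / 0.01786 ≈ 144 hours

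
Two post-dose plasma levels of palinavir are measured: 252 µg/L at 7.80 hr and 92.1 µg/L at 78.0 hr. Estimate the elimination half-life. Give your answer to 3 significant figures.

k = ln(C₁/C₂) / (t₂ − t₁) = ln(252/92.1) / (78.0 − 7.80)
  = 1.007 / 70.20 = 0.01434 hr⁻¹
t½ = ln 2 / k = ln 2 / 0.01434 ≈ 48.3 hours

48.3 hours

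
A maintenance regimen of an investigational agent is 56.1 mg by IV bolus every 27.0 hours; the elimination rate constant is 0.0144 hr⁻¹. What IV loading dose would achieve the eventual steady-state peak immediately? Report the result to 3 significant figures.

Accumulation ratio R = 1 / (1 − e^(−kτ)) = 1 / (1 − e^(−0.01440×27.0)) = 1 / (1 − 0.6779) = 3.104
Loading dose = maintenance dose × R = 56.1 × 3.104 ≈ 174 mg

174 mg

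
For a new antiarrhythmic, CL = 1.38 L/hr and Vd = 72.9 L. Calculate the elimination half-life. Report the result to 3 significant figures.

36.6 hours

k = CL / V = 1.38 / 72.9 = 0.01893 hr⁻¹
t½ = ln 2 / k = ln 2 / 0.01893 ≈ 36.6 hours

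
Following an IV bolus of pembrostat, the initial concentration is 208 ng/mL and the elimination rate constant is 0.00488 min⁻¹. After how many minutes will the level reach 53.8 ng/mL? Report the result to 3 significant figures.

C(t) = C₀ e^(−kt)  ⇒  t = ln(C₀/C) / k
t = ln(208/53.8) / 0.004880 = 1.352 / 0.004880 ≈ 277 minutes

277 minutes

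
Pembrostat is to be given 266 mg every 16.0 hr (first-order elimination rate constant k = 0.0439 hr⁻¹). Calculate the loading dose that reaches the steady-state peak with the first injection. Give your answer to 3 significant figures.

Accumulation ratio R = 1 / (1 − e^(−kτ)) = 1 / (1 − e^(−0.04390×16.0)) = 1 / (1 − 0.4954) = 1.982
Loading dose = maintenance dose × R = 266 × 1.982 ≈ 527 mg

527 mg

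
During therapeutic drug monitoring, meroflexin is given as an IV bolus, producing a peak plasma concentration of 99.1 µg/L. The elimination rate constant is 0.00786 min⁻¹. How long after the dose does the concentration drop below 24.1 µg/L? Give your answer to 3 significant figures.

180 minutes

C(t) = C₀ e^(−kt)  ⇒  t = ln(C₀/C) / k
t = ln(99.1/24.1) / 0.007860 = 1.414 / 0.007860 ≈ 180 minutes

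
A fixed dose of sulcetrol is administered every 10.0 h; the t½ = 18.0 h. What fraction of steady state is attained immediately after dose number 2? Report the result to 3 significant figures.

k = ln 2 / 18.0 = 0.03851 h⁻¹
f_n = 1 − e^(−nkτ) = 1 − e^(−2 × 0.03851 × 10.0) = 1 − e^(−0.7702) = 1 − 0.4629 ≈ 0.537

0.537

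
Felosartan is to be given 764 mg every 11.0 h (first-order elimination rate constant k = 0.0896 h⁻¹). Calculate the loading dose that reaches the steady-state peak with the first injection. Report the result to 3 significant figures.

Accumulation ratio R = 1 / (1 − e^(−kτ)) = 1 / (1 − e^(−0.08960×11.0)) = 1 / (1 − 0.3732) = 1.595
Loading dose = maintenance dose × R = 764 × 1.595 ≈ 1220 mg

1220 mg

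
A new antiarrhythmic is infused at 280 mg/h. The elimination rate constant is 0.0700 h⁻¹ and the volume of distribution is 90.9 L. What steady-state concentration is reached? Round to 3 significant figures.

44.0 µg/mL

CL = k · V = 0.0700 × 90.9 = 6.363 L/h
Css = rate / CL = 280 / 6.363 ≈ 44.0 µg/mL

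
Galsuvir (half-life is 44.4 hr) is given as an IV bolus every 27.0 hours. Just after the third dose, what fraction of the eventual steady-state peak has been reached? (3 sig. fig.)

0.718

k = ln 2 / 44.4 = 0.01561 hr⁻¹
f_n = 1 − e^(−nkτ) = 1 − e^(−3 × 0.01561 × 27.0) = 1 − e^(−1.265) = 1 − 0.2824 ≈ 0.718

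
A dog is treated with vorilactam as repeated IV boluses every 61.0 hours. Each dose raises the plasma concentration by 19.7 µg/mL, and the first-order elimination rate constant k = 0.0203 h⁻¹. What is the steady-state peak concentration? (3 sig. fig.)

27.7 µg/mL

Fraction remaining after one interval: e^(−kτ) = e^(−0.02030 × 61.0) = 0.2899
R = 1 / (1 − 0.2899) = 1.408
Css,max = 19.7 × 1.408 ≈ 27.7 µg/mL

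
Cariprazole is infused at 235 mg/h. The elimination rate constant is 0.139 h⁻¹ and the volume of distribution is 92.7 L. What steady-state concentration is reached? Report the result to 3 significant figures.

18.2 µg/mL

CL = k · V = 0.139 × 92.7 = 12.89 L/h
Css = rate / CL = 235 / 12.89 ≈ 18.2 µg/mL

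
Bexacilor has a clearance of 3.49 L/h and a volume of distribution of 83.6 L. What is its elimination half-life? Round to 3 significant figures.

16.6 hours

k = CL / V = 3.49 / 83.6 = 0.04175 h⁻¹
t½ = ln 2 / k = ln 2 / 0.04175 ≈ 16.6 hours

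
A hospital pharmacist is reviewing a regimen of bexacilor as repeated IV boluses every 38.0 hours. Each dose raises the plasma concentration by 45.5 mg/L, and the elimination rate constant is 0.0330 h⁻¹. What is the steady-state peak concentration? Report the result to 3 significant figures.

Fraction remaining after one interval: e^(−kτ) = e^(−0.03300 × 38.0) = 0.2854
R = 1 / (1 − 0.2854) = 1.399
Css,max = 45.5 × 1.399 ≈ 63.7 mg/L

63.7 mg/L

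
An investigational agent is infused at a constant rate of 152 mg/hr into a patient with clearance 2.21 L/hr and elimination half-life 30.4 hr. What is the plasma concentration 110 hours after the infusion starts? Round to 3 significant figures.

63.2 µg/mL

Css = rate / CL = 152 / 2.21 = 68.78 µg/mL
k = ln 2 / 30.4 = 0.02280 hr⁻¹
C(t) = Css (1 − e^(−kt)) = 68.78 × (1 − e^(−2.508)) = 68.78 × 0.9186 ≈ 63.2 µg/mL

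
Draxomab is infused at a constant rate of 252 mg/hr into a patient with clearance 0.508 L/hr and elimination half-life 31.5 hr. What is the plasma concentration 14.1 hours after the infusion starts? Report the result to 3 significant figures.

Css = rate / CL = 252 / 0.508 = 496.1 µg/mL
k = ln 2 / 31.5 = 0.02200 hr⁻¹
C(t) = Css (1 − e^(−kt)) = 496.1 × (1 − e^(−0.3103)) = 496.1 × 0.2667 ≈ 132 µg/mL

132 µg/mL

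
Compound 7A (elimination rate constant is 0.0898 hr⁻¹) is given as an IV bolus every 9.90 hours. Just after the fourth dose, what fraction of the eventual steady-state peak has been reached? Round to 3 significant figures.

0.971

f_n = 1 − e^(−nkτ) = 1 − e^(−4 × 0.08980 × 9.90) = 1 − e^(−3.556) = 1 − 0.02855 ≈ 0.971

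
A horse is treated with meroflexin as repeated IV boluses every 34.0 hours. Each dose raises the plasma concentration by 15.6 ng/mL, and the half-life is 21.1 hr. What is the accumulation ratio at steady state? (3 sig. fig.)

k = ln 2 / 21.1 = 0.03285 hr⁻¹
Fraction remaining after one interval: e^(−kτ) = e^(−0.03285 × 34.0) = 0.3273
R = 1 / (1 − 0.3273) = 1 / 0.6727 ≈ 1.49

1.49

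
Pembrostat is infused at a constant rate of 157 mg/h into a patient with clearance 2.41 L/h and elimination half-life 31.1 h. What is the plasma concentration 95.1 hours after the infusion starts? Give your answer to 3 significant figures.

Css = rate / CL = 157 / 2.41 = 65.15 mg/L
k = ln 2 / 31.1 = 0.02229 h⁻¹
C(t) = Css (1 − e^(−kt)) = 65.15 × (1 − e^(−2.120)) = 65.15 × 0.8799 ≈ 57.3 mg/L

57.3 mg/L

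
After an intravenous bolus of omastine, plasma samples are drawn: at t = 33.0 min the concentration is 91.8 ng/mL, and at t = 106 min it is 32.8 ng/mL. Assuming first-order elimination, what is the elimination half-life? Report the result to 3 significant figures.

49.2 minutes

k = ln(C₁/C₂) / (t₂ − t₁) = ln(91.8/32.8) / (106 − 33.0)
  = 1.029 / 73.00 = 0.01410 min⁻¹
t½ = ln 2 / k = ln 2 / 0.01410 ≈ 49.2 minutes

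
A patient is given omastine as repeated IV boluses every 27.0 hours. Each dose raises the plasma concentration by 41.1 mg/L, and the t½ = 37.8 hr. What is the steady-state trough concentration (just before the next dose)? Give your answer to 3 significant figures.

k = ln 2 / 37.8 = 0.01834 hr⁻¹
Fraction remaining after one interval: e^(−kτ) = e^(−0.01834 × 27.0) = 0.6095
R = 1 / (1 − 0.6095) = 2.561
Css,max = 41.1 × 2.561 = 105.3 mg/L
Css,min = Css,max × e^(−kτ) = 105.3 × 0.6095 ≈ 64.2 mg/L

64.2 mg/L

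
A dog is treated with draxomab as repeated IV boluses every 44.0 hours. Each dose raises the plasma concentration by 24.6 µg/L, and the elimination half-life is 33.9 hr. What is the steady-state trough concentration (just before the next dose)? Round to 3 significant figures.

k = ln 2 / 33.9 = 0.02045 hr⁻¹
Fraction remaining after one interval: e^(−kτ) = e^(−0.02045 × 44.0) = 0.4067
R = 1 / (1 − 0.4067) = 1.686
Css,max = 24.6 × 1.686 = 41.46 µg/L
Css,min = Css,max × e^(−kτ) = 41.46 × 0.4067 ≈ 16.9 µg/L

16.9 µg/L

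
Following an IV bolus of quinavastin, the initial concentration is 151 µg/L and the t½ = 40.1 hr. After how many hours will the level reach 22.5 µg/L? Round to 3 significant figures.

k = ln 2 / 40.1 = 0.01729 hr⁻¹
C(t) = C₀ e^(−kt)  ⇒  t = ln(C₀/C) / k
t = ln(151/22.5) / 0.01729 = 1.904 / 0.01729 ≈ 110 hours

110 hours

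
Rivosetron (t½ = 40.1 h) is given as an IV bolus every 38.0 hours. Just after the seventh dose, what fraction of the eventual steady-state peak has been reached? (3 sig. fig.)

k = ln 2 / 40.1 = 0.01729 h⁻¹
f_n = 1 − e^(−nkτ) = 1 − e^(−7 × 0.01729 × 38.0) = 1 − e^(−4.598) = 1 − 0.01007 ≈ 0.990

0.990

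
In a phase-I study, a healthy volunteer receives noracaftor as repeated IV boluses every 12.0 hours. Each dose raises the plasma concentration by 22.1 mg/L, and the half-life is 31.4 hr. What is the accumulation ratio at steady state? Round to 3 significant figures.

k = ln 2 / 31.4 = 0.02207 hr⁻¹
Fraction remaining after one interval: e^(−kτ) = e^(−0.02207 × 12.0) = 0.7673
R = 1 / (1 − 0.7673) = 1 / 0.2327 ≈ 4.30

4.30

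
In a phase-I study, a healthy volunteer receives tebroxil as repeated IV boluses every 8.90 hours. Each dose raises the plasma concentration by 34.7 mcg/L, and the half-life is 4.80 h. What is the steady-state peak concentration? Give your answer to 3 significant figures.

k = ln 2 / 4.80 = 0.1444 h⁻¹
Fraction remaining after one interval: e^(−kτ) = e^(−0.1444 × 8.90) = 0.2766
R = 1 / (1 − 0.2766) = 1.382
Css,max = 34.7 × 1.382 ≈ 48.0 mcg/L

48.0 mcg/L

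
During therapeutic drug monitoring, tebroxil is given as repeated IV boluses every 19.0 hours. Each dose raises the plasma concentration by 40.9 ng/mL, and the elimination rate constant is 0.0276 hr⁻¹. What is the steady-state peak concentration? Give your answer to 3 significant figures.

Fraction remaining after one interval: e^(−kτ) = e^(−0.02760 × 19.0) = 0.5919
R = 1 / (1 − 0.5919) = 2.450
Css,max = 40.9 × 2.450 ≈ 100 ng/mL

100 ng/mL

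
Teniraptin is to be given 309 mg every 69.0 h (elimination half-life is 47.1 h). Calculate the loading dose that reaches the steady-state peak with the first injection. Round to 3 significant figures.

k = ln 2 / 47.1 = 0.01472 h⁻¹
Accumulation ratio R = 1 / (1 − e^(−kτ)) = 1 / (1 − e^(−0.01472×69.0)) = 1 / (1 − 0.3622) = 1.568
Loading dose = maintenance dose × R = 309 × 1.568 ≈ 485 mg

485 mg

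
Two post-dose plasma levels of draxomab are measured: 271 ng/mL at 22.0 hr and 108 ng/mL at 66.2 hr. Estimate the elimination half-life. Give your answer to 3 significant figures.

k = ln(C₁/C₂) / (t₂ − t₁) = ln(271/108) / (66.2 − 22.0)
  = 0.9200 / 44.20 = 0.02081 hr⁻¹
t½ = ln 2 / k = ln 2 / 0.02081 ≈ 33.3 hours

33.3 hours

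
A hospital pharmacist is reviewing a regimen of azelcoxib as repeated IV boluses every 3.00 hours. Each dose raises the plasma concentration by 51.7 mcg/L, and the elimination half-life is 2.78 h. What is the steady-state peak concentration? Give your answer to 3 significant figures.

98.2 mcg/L

k = ln 2 / 2.78 = 0.2493 h⁻¹
Fraction remaining after one interval: e^(−kτ) = e^(−0.2493 × 3.00) = 0.4733
R = 1 / (1 − 0.4733) = 1.899
Css,max = 51.7 × 1.899 ≈ 98.2 mcg/L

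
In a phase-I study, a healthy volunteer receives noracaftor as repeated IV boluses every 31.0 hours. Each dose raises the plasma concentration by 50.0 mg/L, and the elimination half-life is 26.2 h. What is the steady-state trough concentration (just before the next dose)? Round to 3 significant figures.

39.3 mg/L

k = ln 2 / 26.2 = 0.02646 h⁻¹
Fraction remaining after one interval: e^(−kτ) = e^(−0.02646 × 31.0) = 0.4404
R = 1 / (1 − 0.4404) = 1.787
Css,max = 50.0 × 1.787 = 89.35 mg/L
Css,min = Css,max × e^(−kτ) = 89.35 × 0.4404 ≈ 39.3 mg/L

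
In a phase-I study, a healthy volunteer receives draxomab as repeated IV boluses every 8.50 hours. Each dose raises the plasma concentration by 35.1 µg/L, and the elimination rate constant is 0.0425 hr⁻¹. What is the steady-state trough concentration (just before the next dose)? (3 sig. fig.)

80.7 µg/L

Fraction remaining after one interval: e^(−kτ) = e^(−0.04250 × 8.50) = 0.6968
R = 1 / (1 − 0.6968) = 3.298
Css,max = 35.1 × 3.298 = 115.8 µg/L
Css,min = Css,max × e^(−kτ) = 115.8 × 0.6968 ≈ 80.7 µg/L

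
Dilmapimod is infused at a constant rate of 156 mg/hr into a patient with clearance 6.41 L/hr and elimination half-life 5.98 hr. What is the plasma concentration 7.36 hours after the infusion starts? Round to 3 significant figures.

14.0 µg/mL

Css = rate / CL = 156 / 6.41 = 24.34 µg/mL
k = ln 2 / 5.98 = 0.1159 hr⁻¹
C(t) = Css (1 − e^(−kt)) = 24.34 × (1 − e^(−0.8531)) = 24.34 × 0.5739 ≈ 14.0 µg/mL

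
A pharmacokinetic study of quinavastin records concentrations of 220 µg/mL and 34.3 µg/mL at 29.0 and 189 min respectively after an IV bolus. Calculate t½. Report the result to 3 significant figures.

k = ln(C₁/C₂) / (t₂ − t₁) = ln(220/34.3) / (189 − 29.0)
  = 1.858 / 160.0 = 0.01162 min⁻¹
t½ = ln 2 / k = ln 2 / 0.01162 ≈ 59.7 minutes

59.7 minutes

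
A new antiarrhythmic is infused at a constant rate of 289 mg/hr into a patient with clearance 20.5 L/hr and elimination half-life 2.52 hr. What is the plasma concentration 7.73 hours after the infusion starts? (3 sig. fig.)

Css = rate / CL = 289 / 20.5 = 14.10 µg/mL
k = ln 2 / 2.52 = 0.2751 hr⁻¹
C(t) = Css (1 − e^(−kt)) = 14.10 × (1 − e^(−2.126)) = 14.10 × 0.8807 ≈ 12.4 µg/mL

12.4 µg/mL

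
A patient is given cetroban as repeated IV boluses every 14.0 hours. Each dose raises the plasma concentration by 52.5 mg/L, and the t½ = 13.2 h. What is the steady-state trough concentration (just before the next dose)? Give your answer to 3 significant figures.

k = ln 2 / 13.2 = 0.05251 h⁻¹
Fraction remaining after one interval: e^(−kτ) = e^(−0.05251 × 14.0) = 0.4794
R = 1 / (1 − 0.4794) = 1.921
Css,max = 52.5 × 1.921 = 100.9 mg/L
Css,min = Css,max × e^(−kτ) = 100.9 × 0.4794 ≈ 48.4 mg/L

48.4 mg/L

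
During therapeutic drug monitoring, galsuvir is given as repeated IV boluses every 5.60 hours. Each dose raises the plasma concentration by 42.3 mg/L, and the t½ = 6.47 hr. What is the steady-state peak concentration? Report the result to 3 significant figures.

k = ln 2 / 6.47 = 0.1071 hr⁻¹
Fraction remaining after one interval: e^(−kτ) = e^(−0.1071 × 5.60) = 0.5488
R = 1 / (1 − 0.5488) = 2.217
Css,max = 42.3 × 2.217 ≈ 93.8 mg/L

93.8 mg/L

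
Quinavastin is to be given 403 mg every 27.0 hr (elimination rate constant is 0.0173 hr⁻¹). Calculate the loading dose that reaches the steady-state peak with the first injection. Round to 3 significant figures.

Accumulation ratio R = 1 / (1 − e^(−kτ)) = 1 / (1 − e^(−0.01730×27.0)) = 1 / (1 − 0.6268) = 2.680
Loading dose = maintenance dose × R = 403 × 2.680 ≈ 1080 mg

1080 mg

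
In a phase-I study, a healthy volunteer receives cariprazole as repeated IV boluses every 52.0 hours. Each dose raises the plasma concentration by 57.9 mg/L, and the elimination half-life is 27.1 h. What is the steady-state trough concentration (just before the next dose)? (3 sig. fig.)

k = ln 2 / 27.1 = 0.02558 h⁻¹
Fraction remaining after one interval: e^(−kτ) = e^(−0.02558 × 52.0) = 0.2645
R = 1 / (1 − 0.2645) = 1.360
Css,max = 57.9 × 1.360 = 78.72 mg/L
Css,min = Css,max × e^(−kτ) = 78.72 × 0.2645 ≈ 20.8 mg/L

20.8 mg/L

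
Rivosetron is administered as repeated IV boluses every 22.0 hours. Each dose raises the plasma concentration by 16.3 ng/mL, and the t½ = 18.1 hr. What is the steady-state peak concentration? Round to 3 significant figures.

28.6 ng/mL

k = ln 2 / 18.1 = 0.03830 hr⁻¹
Fraction remaining after one interval: e^(−kτ) = e^(−0.03830 × 22.0) = 0.4306
R = 1 / (1 − 0.4306) = 1.756
Css,max = 16.3 × 1.756 ≈ 28.6 ng/mL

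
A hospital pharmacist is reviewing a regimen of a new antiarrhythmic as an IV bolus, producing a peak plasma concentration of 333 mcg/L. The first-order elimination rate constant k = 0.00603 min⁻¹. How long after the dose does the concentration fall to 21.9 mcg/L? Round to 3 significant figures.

C(t) = C₀ e^(−kt)  ⇒  t = ln(C₀/C) / k
t = ln(333/21.9) / 0.006030 = 2.722 / 0.006030 ≈ 451 minutes

451 minutes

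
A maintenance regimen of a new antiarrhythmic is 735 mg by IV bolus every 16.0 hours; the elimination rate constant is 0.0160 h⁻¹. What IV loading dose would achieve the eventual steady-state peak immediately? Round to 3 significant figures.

Accumulation ratio R = 1 / (1 − e^(−kτ)) = 1 / (1 − e^(−0.01600×16.0)) = 1 / (1 − 0.7741) = 4.428
Loading dose = maintenance dose × R = 735 × 4.428 ≈ 3250 mg

3250 mg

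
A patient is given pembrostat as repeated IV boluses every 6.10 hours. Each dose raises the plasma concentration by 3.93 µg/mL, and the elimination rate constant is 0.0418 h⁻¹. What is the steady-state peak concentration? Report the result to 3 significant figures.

Fraction remaining after one interval: e^(−kτ) = e^(−0.04180 × 6.10) = 0.7749
R = 1 / (1 − 0.7749) = 4.443
Css,max = 3.93 × 4.443 ≈ 17.5 µg/mL

17.5 µg/mL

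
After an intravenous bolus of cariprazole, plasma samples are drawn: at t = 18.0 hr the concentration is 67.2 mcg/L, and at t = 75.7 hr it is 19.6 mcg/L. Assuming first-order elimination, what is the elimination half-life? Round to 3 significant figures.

32.5 hours

k = ln(C₁/C₂) / (t₂ − t₁) = ln(67.2/19.6) / (75.7 − 18.0)
  = 1.232 / 57.70 = 0.02135 hr⁻¹
t½ = ln 2 / k = ln 2 / 0.02135 ≈ 32.5 hours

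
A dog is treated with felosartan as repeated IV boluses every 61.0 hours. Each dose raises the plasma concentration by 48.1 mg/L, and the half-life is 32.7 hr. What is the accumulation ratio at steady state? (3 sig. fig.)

1.38

k = ln 2 / 32.7 = 0.02120 hr⁻¹
Fraction remaining after one interval: e^(−kτ) = e^(−0.02120 × 61.0) = 0.2744
R = 1 / (1 − 0.2744) = 1 / 0.7256 ≈ 1.38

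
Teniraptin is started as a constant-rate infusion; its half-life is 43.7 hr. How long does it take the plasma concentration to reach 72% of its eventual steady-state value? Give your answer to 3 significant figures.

k = ln 2 / 43.7 = 0.01586 hr⁻¹
f = 1 − e^(−kt)  ⇒  t = −ln(1 − f) / k
t = −ln(1 − 0.72) / 0.01586 = 1.273 / 0.01586 ≈ 80.3 hours

80.3 hours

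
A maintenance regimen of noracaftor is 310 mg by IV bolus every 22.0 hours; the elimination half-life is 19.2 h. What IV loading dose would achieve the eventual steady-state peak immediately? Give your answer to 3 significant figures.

566 mg

k = ln 2 / 19.2 = 0.03610 h⁻¹
Accumulation ratio R = 1 / (1 − e^(−kτ)) = 1 / (1 − e^(−0.03610×22.0)) = 1 / (1 − 0.4519) = 1.825
Loading dose = maintenance dose × R = 310 × 1.825 ≈ 566 mg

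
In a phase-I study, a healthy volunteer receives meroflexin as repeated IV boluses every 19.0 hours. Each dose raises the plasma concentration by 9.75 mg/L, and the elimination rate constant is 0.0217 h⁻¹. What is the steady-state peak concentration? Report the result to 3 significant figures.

Fraction remaining after one interval: e^(−kτ) = e^(−0.02170 × 19.0) = 0.6621
R = 1 / (1 − 0.6621) = 2.960
Css,max = 9.75 × 2.960 ≈ 28.9 mg/L

28.9 mg/L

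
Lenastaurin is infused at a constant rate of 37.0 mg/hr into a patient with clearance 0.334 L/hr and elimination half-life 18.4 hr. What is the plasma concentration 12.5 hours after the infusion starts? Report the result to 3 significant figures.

41.6 µg/mL

Css = rate / CL = 37.0 / 0.334 = 110.8 µg/mL
k = ln 2 / 18.4 = 0.03767 hr⁻¹
C(t) = Css (1 − e^(−kt)) = 110.8 × (1 − e^(−0.4709)) = 110.8 × 0.3756 ≈ 41.6 µg/mL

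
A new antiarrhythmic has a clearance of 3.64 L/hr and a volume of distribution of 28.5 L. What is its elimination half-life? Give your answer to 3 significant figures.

k = CL / V = 3.64 / 28.5 = 0.1277 hr⁻¹
t½ = ln 2 / k = ln 2 / 0.1277 ≈ 5.43 hours

5.43 hours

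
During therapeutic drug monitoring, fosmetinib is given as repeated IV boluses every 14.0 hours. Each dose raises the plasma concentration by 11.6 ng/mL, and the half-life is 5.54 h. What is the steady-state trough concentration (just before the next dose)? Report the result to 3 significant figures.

k = ln 2 / 5.54 = 0.1251 h⁻¹
Fraction remaining after one interval: e^(−kτ) = e^(−0.1251 × 14.0) = 0.1735
R = 1 / (1 − 0.1735) = 1.210
Css,max = 11.6 × 1.210 = 14.03 ng/mL
Css,min = Css,max × e^(−kτ) = 14.03 × 0.1735 ≈ 2.43 ng/mL

2.43 ng/mL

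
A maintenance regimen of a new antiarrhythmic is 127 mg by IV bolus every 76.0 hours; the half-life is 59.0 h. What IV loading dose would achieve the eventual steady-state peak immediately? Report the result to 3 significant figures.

k = ln 2 / 59.0 = 0.01175 h⁻¹
Accumulation ratio R = 1 / (1 − e^(−kτ)) = 1 / (1 − e^(−0.01175×76.0)) = 1 / (1 − 0.4095) = 1.693
Loading dose = maintenance dose × R = 127 × 1.693 ≈ 215 mg

215 mg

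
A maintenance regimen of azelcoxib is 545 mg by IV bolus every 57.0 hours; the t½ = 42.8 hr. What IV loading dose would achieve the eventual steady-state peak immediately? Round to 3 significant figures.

904 mg

k = ln 2 / 42.8 = 0.01620 hr⁻¹
Accumulation ratio R = 1 / (1 − e^(−kτ)) = 1 / (1 − e^(−0.01620×57.0)) = 1 / (1 − 0.3973) = 1.659
Loading dose = maintenance dose × R = 545 × 1.659 ≈ 904 mg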